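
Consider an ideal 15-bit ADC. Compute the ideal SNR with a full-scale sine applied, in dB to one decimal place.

92.1 dB

SNR ≈ 6.02·N + 1.76 dB = 6.02·15 + 1.76 = 92.06 dB.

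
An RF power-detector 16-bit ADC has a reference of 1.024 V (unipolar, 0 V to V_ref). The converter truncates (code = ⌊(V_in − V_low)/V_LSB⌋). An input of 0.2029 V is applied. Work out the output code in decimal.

Full-scale span = 1.024 V; LSB = 1.024/2^16 = 15.62 µV.
(0.2029 − 0) / 1.5625e-05 = 12985.600 LSBs.
Floor → code 12985.

code 12985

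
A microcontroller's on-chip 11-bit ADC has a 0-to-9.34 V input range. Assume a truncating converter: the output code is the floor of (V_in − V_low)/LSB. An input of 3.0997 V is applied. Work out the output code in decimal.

code 679

LSB = 9.34 V / 2048 = 4.561 mV.
(3.0997 − 0) / 0.00456055 = 679.677 LSBs.
So the output code is 679.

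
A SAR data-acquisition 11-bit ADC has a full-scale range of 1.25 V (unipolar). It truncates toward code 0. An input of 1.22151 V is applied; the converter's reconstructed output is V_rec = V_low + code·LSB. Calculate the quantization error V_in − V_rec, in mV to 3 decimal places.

0.197 mV

LSB = 1.25/2^11 = 0.610 mV.
(1.22151 − 0)/0.000610352 = 2001.3220; ⌊·⌋ gives code 2001.
Reconstructed: 1.2213135 V.
Error = 1.22151 − 1.2213135 = 0.000196523 V = 0.197 mV.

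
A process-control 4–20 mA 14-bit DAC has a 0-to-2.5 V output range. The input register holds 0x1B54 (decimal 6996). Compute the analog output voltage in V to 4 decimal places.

1.0675 V

LSB = 2.5 V / 2^14 = 152.59 µV.
Code 0x1B54 = 6996 decimal.
V_out = 0 + 6996 × 0.000152588 V = 1.0675 V.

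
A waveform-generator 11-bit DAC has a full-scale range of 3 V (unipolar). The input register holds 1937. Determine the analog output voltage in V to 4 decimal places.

LSB = 3 V / 2^11 = 1.465 mV.
V_out = 0 + 1937 × 0.00146484 V = 2.8374 V.

2.8374 V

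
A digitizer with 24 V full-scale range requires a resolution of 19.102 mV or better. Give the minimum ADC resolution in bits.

11 bits

Number of steps required ≥ 24 V / 19.102 mV = 1256.41.
Need 2^N ≥ 1256.41; 2^10 = 1024, 2^11 = 2048.
Minimum N = 11.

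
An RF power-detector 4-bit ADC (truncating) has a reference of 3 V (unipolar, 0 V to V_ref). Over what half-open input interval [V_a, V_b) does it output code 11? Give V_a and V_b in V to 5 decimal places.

LSB = 3/2^4 = 187.500 mV.
V_a = V_low + 11·LSB = 2.0625 V; V_b = V_low + 12·LSB = 2.25 V.

[2.06250 V, 2.25000 V)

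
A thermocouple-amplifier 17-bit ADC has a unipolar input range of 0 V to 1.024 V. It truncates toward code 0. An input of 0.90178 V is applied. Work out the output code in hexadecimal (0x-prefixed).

Full-scale span = 1.024 V; LSB = 1.024/2^17 = 7.81 µV.
(V_in − V_low)/LSB = (0.90178 − 0) / 7.8125e-06 = 115427.840.
⌊·⌋(115427.840) = 115427.
In hexadecimal (0x-prefixed): 0x1C2E3.

code 0x1C2E3 (decimal 115427)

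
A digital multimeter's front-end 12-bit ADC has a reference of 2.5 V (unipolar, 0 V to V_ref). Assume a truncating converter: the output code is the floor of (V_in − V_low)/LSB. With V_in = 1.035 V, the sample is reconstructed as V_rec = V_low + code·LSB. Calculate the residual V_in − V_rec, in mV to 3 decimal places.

Step size: 2.5 V ÷ 2^12 = 0.610 mV.
(1.035 − 0)/0.000610352 = 1695.7440; ⌊·⌋ gives code 1695.
Code 1695 maps back to 0 + 1695×0.000610352 V = 1.0345459 V.
V_in − V_rec = 0.000454102 V = 0.454 mV.

0.454 mV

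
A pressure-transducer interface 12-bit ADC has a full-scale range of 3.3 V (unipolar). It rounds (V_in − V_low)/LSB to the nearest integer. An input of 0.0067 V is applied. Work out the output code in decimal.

code 8

Full-scale span = 3.3 V; LSB = 3.3/2^12 = 0.806 mV.
(V_in − V_low)/LSB = (0.0067 − 0) / 0.000805664 = 8.316.
round(8.316) = 8.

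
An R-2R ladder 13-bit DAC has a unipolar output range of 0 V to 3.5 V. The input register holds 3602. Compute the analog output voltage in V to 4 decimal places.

1.5389 V

LSB = 3.5 V / 2^13 = 427.25 µV.
V_out = 0 + 3602 × 0.000427246 V = 1.53894 V.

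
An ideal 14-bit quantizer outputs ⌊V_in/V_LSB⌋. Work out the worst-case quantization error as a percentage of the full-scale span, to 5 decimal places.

Truncating → worst-case error = 1 LSB = V_FS/2^14, so 100/16384 = 0.00610352 % of full scale.

0.00610 %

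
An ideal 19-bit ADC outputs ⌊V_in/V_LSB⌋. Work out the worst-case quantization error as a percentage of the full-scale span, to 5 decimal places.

0.00019 %

Truncating → worst-case error = 1 LSB = V_FS/2^19, so 100/524288 = 0.000190735 % of full scale.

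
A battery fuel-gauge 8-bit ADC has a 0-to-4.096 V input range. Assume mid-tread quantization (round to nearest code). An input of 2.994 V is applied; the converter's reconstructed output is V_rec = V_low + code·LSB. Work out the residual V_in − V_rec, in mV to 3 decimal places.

LSB = 4.096/2^8 = 16.000 mV.
(2.994 − 0)/0.016 = 187.1250; round gives code 187.
V_rec = 0 + 187·0.016 = 2.992 V.
Error = 2.994 − 2.992 = 0.002 V = 2.000 mV.

2.000 mV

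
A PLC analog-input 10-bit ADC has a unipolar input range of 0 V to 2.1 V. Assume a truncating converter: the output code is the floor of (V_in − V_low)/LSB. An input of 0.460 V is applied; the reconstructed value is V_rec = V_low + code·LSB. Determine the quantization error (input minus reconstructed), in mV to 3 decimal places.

Step size: 2.1 V ÷ 2^10 = 2.051 mV.
(V_in − V_low)/LSB = (0.460 − 0)/0.00205078 = 224.3048 → code 224 (floor).
V_rec = 0 + 224·0.00205078 = 0.459375 V.
V_in − V_rec = 0.000625 V = 0.625 mV.

0.625 mV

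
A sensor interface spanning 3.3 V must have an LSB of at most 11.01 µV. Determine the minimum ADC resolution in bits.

19 bits

Number of steps required ≥ 3.3 V / 11.01 µV = 299727.52.
Need 2^N ≥ 299727.52; 2^18 = 262144, 2^19 = 524288.
Minimum N = 19.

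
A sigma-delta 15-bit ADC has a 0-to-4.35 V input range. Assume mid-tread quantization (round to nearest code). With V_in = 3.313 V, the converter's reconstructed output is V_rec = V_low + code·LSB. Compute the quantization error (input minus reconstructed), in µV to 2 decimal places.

LSB = 4.35/2^15 = 132.75 µV.
(V_in − V_low)/LSB = (3.313 − 0)/0.000132751 = 24956.4101 → code 24956 (round).
V_rec = 0 + 24956·0.000132751 = 3.3129456 V.
V_in − V_rec = 5.44434e-05 V = 54.44 µV.

54.44 µV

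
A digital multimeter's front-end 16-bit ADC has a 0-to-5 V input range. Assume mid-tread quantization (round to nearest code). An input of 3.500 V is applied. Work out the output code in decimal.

With 65536 levels over 5 V, one step is 76.29 µV.
(V_in − V_low)/LSB = (3.500 − 0) / 7.62939e-05 = 45875.200.
Round → code 45875.

code 45875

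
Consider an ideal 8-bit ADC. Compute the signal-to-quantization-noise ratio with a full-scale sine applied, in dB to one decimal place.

SNR ≈ 6.02·N + 1.76 dB = 6.02·8 + 1.76 = 49.92 dB.

49.9 dB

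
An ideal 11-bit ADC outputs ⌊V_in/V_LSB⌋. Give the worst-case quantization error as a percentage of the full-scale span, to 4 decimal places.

Truncating → worst-case error = 1 LSB = V_FS/2^11, so 100/2048 = 0.0488281 % of full scale.

0.0488 %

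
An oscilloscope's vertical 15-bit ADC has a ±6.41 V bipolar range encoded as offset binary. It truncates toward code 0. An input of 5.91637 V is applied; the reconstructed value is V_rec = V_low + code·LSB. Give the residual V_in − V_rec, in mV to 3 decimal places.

0.109 mV

One LSB is 12.82 V / 32768 = 391.24 µV.
(5.91637 − (−6.41))/0.000391235 = 31506.2786; ⌊·⌋ gives code 31506.
V_rec = (−6.41) + 31506·0.000391235 = 5.916261 V.
V_in − V_rec = 0.000109014 V = 0.109 mV.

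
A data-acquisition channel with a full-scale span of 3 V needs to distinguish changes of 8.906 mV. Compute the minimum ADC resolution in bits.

9 bits

Number of steps required ≥ 3 V / 8.906 mV = 336.85.
Need 2^N ≥ 336.85; 2^8 = 256, 2^9 = 512.
Minimum N = 9.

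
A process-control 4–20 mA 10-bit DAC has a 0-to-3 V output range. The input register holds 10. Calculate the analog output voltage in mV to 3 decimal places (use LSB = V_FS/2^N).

LSB = 3 V / 2^10 = 2.930 mV.
V_out = 0 + 10 × 0.00292969 V = 0.0292969 V.
= 29.297 mV.

29.297 mV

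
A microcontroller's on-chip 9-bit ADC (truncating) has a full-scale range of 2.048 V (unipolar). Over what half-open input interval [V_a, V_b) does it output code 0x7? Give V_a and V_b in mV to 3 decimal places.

LSB = 2.048/2^9 = 4.000 mV.
Code 0x7 = 7 decimal.
V_a = V_low + 7·LSB = 0.028 V; V_b = V_low + 8·LSB = 0.032 V.

[28.000 mV, 32.000 mV)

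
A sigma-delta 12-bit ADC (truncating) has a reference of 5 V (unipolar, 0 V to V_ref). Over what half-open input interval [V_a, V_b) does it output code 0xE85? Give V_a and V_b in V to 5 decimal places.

LSB = 5/2^12 = 1.221 mV.
Code 0xE85 = 3717 decimal.
V_a = V_low + 3717·LSB = 4.53735 V; V_b = V_low + 3718·LSB = 4.53857 V.

[4.53735 V, 4.53857 V)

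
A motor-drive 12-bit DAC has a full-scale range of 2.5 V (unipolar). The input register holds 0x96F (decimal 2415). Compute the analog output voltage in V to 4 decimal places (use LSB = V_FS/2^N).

LSB = 2.5 V / 2^12 = 0.610 mV.
Code 0x96F = 2415 decimal.
V_out = 0 + 2415 × 0.000610352 V = 1.474 V.

1.4740 V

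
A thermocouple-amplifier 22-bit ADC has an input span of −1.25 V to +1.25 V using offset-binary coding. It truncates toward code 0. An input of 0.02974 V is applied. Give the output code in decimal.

code 2147047

Full-scale span = 2.5 V; LSB = 2.5/2^22 = 0.60 µV.
(V_in − V_low)/LSB = (0.02974 − (−1.25)) / 5.96046e-07 = 2147047.440.
So the output code is 2147047.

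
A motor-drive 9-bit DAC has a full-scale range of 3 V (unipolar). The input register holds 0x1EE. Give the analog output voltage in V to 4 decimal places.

LSB = 3 V / 2^9 = 5.859 mV.
Code 0x1EE = 494 decimal.
V_out = 0 + 494 × 0.00585938 V = 2.89453 V.

2.8945 V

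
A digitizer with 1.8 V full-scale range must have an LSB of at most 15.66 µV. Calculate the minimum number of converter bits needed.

17 bits

Number of steps required ≥ 1.8 V / 15.66 µV = 114942.53.
Need 2^N ≥ 114942.53; 2^16 = 65536, 2^17 = 131072.
Minimum N = 17.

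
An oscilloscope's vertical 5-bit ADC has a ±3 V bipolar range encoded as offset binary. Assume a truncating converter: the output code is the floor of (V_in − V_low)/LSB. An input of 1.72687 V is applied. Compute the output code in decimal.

Full-scale span = 6 V; LSB = 6/2^5 = 187.500 mV.
(1.72687 − (−3)) / 0.1875 = 25.210 LSBs.
So the output code is 25.

code 25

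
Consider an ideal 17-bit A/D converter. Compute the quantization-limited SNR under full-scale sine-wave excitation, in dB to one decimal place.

SNR ≈ 6.02·N + 1.76 dB = 6.02·17 + 1.76 = 104.10 dB.

104.1 dB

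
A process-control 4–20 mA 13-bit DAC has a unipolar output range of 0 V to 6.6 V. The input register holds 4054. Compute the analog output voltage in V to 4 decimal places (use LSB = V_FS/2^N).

LSB = 6.6 V / 2^13 = 0.806 mV.
V_out = 0 + 4054 × 0.000805664 V = 3.26616 V.

3.2662 V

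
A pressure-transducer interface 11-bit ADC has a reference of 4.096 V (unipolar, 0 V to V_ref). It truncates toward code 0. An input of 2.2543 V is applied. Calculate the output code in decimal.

code 1127

Full-scale span = 4.096 V; LSB = 4.096/2^11 = 2.000 mV.
(V_in − V_low)/LSB = (2.2543 − 0) / 0.002 = 1127.150.
⌊·⌋(1127.150) = 1127.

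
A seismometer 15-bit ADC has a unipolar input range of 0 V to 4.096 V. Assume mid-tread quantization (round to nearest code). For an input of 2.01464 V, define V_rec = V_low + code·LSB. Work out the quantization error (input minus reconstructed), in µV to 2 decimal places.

Step size: 4.096 V ÷ 2^15 = 125.00 µV.
(2.01464 − 0)/0.000125 = 16117.1200; round gives code 16117.
Code 16117 maps back to 0 + 16117×0.000125 V = 2.014625 V.
Error = 2.01464 − 2.014625 = 1.5e-05 V = 15.00 µV.

15.00 µV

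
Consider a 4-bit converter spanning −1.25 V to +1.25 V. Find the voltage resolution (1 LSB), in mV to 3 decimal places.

156.250 mV

Full-scale span = 2.5 V.
LSB = 2.5 / 2^4 = 2.5 / 16 = 0.15625 V = 156.250 mV.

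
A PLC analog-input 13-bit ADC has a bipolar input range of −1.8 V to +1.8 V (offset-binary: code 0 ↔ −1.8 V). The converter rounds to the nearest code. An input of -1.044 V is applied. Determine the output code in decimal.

With 8192 levels over 3.6 V, one step is 439.45 µV.
(-1.044 − (−1.8)) / 0.000439453 = 1720.320 LSBs.
Round → code 1720.

code 1720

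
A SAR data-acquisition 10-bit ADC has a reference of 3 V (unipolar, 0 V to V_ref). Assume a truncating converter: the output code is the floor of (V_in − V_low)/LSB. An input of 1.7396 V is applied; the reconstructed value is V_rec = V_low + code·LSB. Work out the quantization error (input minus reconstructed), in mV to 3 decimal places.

2.295 mV

LSB = 3/2^10 = 2.930 mV.
Scaled input = 593.7835 LSBs, so code = 593.
Code 593 maps back to 0 + 593×0.00292969 V = 1.7373047 V.
Error = 1.7396 − 1.7373047 = 0.00229531 V = 2.295 mV.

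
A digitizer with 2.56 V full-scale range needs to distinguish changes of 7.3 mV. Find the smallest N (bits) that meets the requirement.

9 bits

Number of steps required ≥ 2.56 V / 7.3 mV = 350.68.
Need 2^N ≥ 350.68; 2^8 = 256, 2^9 = 512.
Minimum N = 9.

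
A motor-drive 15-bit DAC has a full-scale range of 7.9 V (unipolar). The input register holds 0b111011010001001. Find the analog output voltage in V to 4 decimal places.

7.3158 V

LSB = 7.9 V / 2^15 = 241.09 µV.
Code 0b111011010001001 = 30345 decimal.
V_out = 0 + 30345 × 0.000241089 V = 7.31584 V.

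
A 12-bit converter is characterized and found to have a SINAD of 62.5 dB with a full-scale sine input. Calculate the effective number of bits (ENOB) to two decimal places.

ENOB = (SINAD − 1.76) / 6.02 = (62.5 − 1.76)/6.02 = 10.090.

10.09 bits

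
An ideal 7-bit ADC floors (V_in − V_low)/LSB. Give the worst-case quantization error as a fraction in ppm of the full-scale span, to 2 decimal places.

Truncating → worst-case error = 1 LSB = V_FS/2^7, so 1e+06/128 = 7812.5 ppm of full scale.

7812.50 ppm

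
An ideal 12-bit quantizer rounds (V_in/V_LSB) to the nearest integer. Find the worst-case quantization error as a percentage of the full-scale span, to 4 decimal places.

Rounding → worst-case error = ½ LSB = V_FS/2^13, so 100/8192 = 0.012207 % of full scale.

0.0122 %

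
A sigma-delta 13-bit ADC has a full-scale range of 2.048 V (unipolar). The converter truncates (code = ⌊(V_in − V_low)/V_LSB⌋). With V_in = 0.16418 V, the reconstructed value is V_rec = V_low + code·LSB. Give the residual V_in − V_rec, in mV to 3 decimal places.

LSB = 2.048/2^13 = 250.00 µV.
Scaled input = 656.7200 LSBs, so code = 656.
Reconstructed: 0.164 V.
Difference: 0.00018 V → 0.180 mV.

0.180 mV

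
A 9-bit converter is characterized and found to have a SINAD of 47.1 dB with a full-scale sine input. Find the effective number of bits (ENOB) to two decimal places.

7.53 bits

ENOB = (SINAD − 1.76) / 6.02 = (47.1 − 1.76)/6.02 = 7.532.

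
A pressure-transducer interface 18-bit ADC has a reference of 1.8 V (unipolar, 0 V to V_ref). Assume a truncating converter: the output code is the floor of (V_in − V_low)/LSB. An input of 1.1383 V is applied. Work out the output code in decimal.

code 165776

Full-scale span = 1.8 V; LSB = 1.8/2^18 = 6.87 µV.
(1.1383 − 0) / 6.86646e-06 = 165776.953 LSBs.
⌊·⌋(165776.953) = 165776.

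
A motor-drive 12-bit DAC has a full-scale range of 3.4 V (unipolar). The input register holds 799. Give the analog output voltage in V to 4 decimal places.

0.6632 V

LSB = 3.4 V / 2^12 = 0.830 mV.
V_out = 0 + 799 × 0.000830078 V = 0.663232 V.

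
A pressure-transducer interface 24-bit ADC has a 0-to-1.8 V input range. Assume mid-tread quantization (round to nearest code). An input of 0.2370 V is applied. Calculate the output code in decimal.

code 2209000

Full-scale span = 1.8 V; LSB = 1.8/2^24 = 0.11 µV.
Input sits at 2209000.107 steps above V_low.
Round → code 2209000.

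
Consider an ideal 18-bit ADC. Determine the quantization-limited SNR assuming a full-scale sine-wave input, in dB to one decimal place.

110.1 dB

SNR ≈ 6.02·N + 1.76 dB = 6.02·18 + 1.76 = 110.12 dB.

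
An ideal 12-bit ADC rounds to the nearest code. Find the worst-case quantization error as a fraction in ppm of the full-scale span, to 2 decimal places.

122.07 ppm

Rounding → worst-case error = ½ LSB = V_FS/2^13, so 1e+06/8192 = 122.07 ppm of full scale.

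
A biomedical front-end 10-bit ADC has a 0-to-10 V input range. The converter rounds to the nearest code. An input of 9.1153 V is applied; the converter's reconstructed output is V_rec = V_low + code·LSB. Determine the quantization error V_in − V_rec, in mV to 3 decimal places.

Step size: 10 V ÷ 2^10 = 9.766 mV.
(9.1153 − 0)/0.00976562 = 933.4067; round gives code 933.
Reconstructed: 9.1113281 V.
V_in − V_rec = 0.00397187 V = 3.972 mV.

3.972 mV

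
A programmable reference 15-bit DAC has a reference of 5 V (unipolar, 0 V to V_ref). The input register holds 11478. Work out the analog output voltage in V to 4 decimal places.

LSB = 5 V / 2^15 = 152.59 µV.
V_out = 0 + 11478 × 0.000152588 V = 1.7514 V.

1.7514 V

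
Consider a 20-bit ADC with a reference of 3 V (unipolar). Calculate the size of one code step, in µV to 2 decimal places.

2.86 µV

Full-scale span = 3 V.
LSB = 3 / 2^20 = 3 / 1048576 = 2.86102e-06 V = 2.86 µV.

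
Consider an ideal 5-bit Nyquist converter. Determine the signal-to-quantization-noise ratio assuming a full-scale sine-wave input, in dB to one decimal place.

SNR ≈ 6.02·N + 1.76 dB = 6.02·5 + 1.76 = 31.86 dB.

31.9 dB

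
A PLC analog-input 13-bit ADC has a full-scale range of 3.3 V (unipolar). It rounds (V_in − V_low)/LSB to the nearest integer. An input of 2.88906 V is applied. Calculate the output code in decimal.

With 8192 levels over 3.3 V, one step is 402.83 µV.
Input sits at 7171.873 steps above V_low.
round(7171.873) = 7172.

code 7172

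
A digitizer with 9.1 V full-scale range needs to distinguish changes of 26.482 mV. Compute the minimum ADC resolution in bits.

9 bits

Number of steps required ≥ 9.1 V / 26.482 mV = 343.63.
Need 2^N ≥ 343.63; 2^8 = 256, 2^9 = 512.
Minimum N = 9.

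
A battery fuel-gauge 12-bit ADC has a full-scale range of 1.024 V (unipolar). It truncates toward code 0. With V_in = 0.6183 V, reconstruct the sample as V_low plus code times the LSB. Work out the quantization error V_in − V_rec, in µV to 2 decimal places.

50.00 µV

LSB = 1.024/2^12 = 250.00 µV.
(0.6183 − 0)/0.00025 = 2473.2000; ⌊·⌋ gives code 2473.
V_rec = 0 + 2473·0.00025 = 0.61825 V.
Error = 0.6183 − 0.61825 = 5e-05 V = 50.00 µV.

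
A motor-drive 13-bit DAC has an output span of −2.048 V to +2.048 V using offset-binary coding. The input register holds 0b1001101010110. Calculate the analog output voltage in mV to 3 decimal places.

LSB = 4.096 V / 2^13 = 0.500 mV.
Code 0b1001101010110 = 4950 decimal.
V_out = (−2.048) + 4950 × 0.0005 V = 0.427 V.
= 427.000 mV.

427.000 mV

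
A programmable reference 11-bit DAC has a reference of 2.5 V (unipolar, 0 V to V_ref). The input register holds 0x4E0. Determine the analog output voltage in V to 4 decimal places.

1.5234 V

LSB = 2.5 V / 2^11 = 1.221 mV.
Code 0x4E0 = 1248 decimal.
V_out = 0 + 1248 × 0.0012207 V = 1.52344 V.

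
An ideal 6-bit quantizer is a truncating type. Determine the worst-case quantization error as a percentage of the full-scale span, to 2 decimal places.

1.56 %

Truncating → worst-case error = 1 LSB = V_FS/2^6, so 100/64 = 1.5625 % of full scale.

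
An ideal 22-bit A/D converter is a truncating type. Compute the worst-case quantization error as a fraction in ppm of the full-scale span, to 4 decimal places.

Truncating → worst-case error = 1 LSB = V_FS/2^22, so 1e+06/4194304 = 0.238419 ppm of full scale.

0.2384 ppm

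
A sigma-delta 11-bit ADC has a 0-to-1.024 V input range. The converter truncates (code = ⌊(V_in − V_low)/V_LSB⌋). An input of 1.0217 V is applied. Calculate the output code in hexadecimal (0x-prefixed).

code 0x7FB (decimal 2043)

With 2048 levels over 1.024 V, one step is 0.500 mV.
(1.0217 − 0) / 0.0005 = 2043.400 LSBs.
So the output code is 2043.
In hexadecimal (0x-prefixed): 0x7FB.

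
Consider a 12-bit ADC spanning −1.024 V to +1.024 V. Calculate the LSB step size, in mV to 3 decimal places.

Full-scale span = 2.048 V.
LSB = 2.048 / 2^12 = 2.048 / 4096 = 0.0005 V = 0.500 mV.

0.500 mV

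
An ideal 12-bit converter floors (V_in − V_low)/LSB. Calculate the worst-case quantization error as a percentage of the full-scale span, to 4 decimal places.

Truncating → worst-case error = 1 LSB = V_FS/2^12, so 100/4096 = 0.0244141 % of full scale.

0.0244 %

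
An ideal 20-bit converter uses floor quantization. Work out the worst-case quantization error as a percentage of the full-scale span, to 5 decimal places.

Truncating → worst-case error = 1 LSB = V_FS/2^20, so 100/1048576 = 9.53674e-05 % of full scale.

0.00010 %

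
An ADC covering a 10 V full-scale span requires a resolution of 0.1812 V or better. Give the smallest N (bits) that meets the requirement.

6 bits

Number of steps required ≥ 10 V / 0.1812 V = 55.19.
Need 2^N ≥ 55.19; 2^5 = 32, 2^6 = 64.
Minimum N = 6.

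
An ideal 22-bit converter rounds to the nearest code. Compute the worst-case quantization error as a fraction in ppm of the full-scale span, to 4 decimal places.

0.1192 ppm

Rounding → worst-case error = ½ LSB = V_FS/2^23, so 1e+06/8388608 = 0.119209 ppm of full scale.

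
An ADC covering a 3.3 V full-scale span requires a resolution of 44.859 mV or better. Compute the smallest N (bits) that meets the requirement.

7 bits

Number of steps required ≥ 3.3 V / 44.859 mV = 73.56.
Need 2^N ≥ 73.56; 2^6 = 64, 2^7 = 128.
Minimum N = 7.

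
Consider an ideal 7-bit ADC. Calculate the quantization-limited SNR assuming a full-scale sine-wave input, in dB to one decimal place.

43.9 dB

SNR ≈ 6.02·N + 1.76 dB = 6.02·7 + 1.76 = 43.90 dB.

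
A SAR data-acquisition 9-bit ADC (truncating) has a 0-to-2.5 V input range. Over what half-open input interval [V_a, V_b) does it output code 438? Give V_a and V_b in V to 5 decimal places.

LSB = 2.5/2^9 = 4.883 mV.
V_a = V_low + 438·LSB = 2.13867 V; V_b = V_low + 439·LSB = 2.14355 V.

[2.13867 V, 2.14355 V)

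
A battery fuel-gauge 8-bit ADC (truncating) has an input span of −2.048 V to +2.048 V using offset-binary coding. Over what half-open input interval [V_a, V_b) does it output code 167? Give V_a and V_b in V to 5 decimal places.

[0.62400 V, 0.64000 V)

LSB = 4.096/2^8 = 16.000 mV.
V_a = V_low + 167·LSB = 0.624 V; V_b = V_low + 168·LSB = 0.64 V.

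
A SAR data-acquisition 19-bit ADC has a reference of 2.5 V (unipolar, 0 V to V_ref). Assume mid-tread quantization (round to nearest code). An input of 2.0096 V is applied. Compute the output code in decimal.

code 421444

With 524288 levels over 2.5 V, one step is 4.77 µV.
(2.0096 − 0) / 4.76837e-06 = 421443.666 LSBs.
round(421443.666) = 421444.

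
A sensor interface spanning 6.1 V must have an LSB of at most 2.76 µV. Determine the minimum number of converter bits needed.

Number of steps required ≥ 6.1 V / 2.76 µV = 2210144.93.
Need 2^N ≥ 2210144.93; 2^21 = 2097152, 2^22 = 4194304.
Minimum N = 22.

22 bits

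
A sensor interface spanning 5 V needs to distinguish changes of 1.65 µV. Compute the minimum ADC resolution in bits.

22 bits

Number of steps required ≥ 5 V / 1.65 µV = 3030303.03.
Need 2^N ≥ 3030303.03; 2^21 = 2097152, 2^22 = 4194304.
Minimum N = 22.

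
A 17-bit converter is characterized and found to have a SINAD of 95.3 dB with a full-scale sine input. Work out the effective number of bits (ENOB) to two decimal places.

15.54 bits

ENOB = (SINAD − 1.76) / 6.02 = (95.3 − 1.76)/6.02 = 15.538.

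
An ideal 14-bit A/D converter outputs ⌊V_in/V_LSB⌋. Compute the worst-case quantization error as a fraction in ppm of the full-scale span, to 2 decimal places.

Truncating → worst-case error = 1 LSB = V_FS/2^14, so 1e+06/16384 = 61.0352 ppm of full scale.

61.04 ppm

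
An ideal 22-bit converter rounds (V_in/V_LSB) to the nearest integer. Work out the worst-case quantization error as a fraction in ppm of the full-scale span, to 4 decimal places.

0.1192 ppm

Rounding → worst-case error = ½ LSB = V_FS/2^23, so 1e+06/8388608 = 0.119209 ppm of full scale.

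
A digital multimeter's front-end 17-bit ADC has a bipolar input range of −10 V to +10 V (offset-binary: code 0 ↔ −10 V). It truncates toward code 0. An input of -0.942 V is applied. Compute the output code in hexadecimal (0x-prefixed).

code 0xE7E2 (decimal 59362)

With 131072 levels over 20 V, one step is 152.59 µV.
(-0.942 − (−10)) / 0.000152588 = 59362.509 LSBs.
So the output code is 59362.
In hexadecimal (0x-prefixed): 0xE7E2.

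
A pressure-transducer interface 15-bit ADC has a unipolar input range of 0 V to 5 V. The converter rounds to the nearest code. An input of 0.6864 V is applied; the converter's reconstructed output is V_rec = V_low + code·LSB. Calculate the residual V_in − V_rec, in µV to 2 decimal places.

59.67 µV

One LSB is 5 V / 32768 = 152.59 µV.
Scaled input = 4498.3910 LSBs, so code = 4498.
Code 4498 maps back to 0 + 4498×0.000152588 V = 0.68634033 V.
V_in − V_rec = 5.9668e-05 V = 59.67 µV.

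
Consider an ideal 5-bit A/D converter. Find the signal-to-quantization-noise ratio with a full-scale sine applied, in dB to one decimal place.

31.9 dB

SNR ≈ 6.02·N + 1.76 dB = 6.02·5 + 1.76 = 31.86 dB.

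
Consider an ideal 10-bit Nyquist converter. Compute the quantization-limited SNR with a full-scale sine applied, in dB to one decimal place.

62.0 dB

SNR ≈ 6.02·N + 1.76 dB = 6.02·10 + 1.76 = 61.96 dB.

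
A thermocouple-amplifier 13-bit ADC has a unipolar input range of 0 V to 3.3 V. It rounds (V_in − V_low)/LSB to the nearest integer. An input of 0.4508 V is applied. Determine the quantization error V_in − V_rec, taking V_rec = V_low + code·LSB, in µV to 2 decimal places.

30.96 µV

One LSB is 3.3 V / 8192 = 402.83 µV.
(0.4508 − 0)/0.000402832 = 1119.0768; round gives code 1119.
Reconstructed: 0.45076904 V.
V_in − V_rec = 3.0957e-05 V = 30.96 µV.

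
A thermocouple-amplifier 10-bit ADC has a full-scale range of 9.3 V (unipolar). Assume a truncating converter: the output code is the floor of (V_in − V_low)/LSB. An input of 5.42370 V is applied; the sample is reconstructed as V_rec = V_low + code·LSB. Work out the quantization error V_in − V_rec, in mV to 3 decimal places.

1.727 mV

Step size: 9.3 V ÷ 2^10 = 9.082 mV.
(V_in − V_low)/LSB = (5.42370 − 0)/0.00908203 = 597.1902 → code 597 (floor).
Reconstructed: 5.4219727 V.
Error = 5.42370 − 5.4219727 = 0.00172734 V = 1.727 mV.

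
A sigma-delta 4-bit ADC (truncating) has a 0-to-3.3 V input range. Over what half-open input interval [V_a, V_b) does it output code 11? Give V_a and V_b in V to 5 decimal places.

LSB = 3.3/2^4 = 206.250 mV.
V_a = V_low + 11·LSB = 2.26875 V; V_b = V_low + 12·LSB = 2.475 V.

[2.26875 V, 2.47500 V)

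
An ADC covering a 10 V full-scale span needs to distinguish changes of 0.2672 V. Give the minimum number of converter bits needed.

6 bits

Number of steps required ≥ 10 V / 0.2672 V = 37.43.
Need 2^N ≥ 37.43; 2^5 = 32, 2^6 = 64.
Minimum N = 6.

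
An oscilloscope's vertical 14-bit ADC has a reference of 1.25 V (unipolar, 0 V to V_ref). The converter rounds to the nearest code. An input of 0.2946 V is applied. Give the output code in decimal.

code 3861

LSB = 1.25 V / 16384 = 76.29 µV.
(0.2946 − 0) / 7.62939e-05 = 3861.381 LSBs.
So the output code is 3861.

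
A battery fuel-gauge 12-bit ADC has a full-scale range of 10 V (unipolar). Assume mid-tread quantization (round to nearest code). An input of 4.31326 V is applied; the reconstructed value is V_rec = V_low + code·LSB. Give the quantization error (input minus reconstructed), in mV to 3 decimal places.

Step size: 10 V ÷ 2^12 = 2.441 mV.
Scaled input = 1766.7113 LSBs, so code = 1767.
Reconstructed: 4.3139648 V.
Error = 4.31326 − 4.3139648 = -0.000704844 V = -0.705 mV.

-0.705 mV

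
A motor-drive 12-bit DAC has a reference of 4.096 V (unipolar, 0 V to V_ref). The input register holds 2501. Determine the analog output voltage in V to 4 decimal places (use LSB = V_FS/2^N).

LSB = 4.096 V / 2^12 = 1.000 mV.
V_out = 0 + 2501 × 0.001 V = 2.501 V.

2.5010 V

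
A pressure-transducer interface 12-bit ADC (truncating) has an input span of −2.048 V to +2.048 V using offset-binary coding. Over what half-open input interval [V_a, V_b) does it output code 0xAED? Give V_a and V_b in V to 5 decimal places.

[0.74900 V, 0.75000 V)

LSB = 4.096/2^12 = 1.000 mV.
Code 0xAED = 2797 decimal.
V_a = V_low + 2797·LSB = 0.749 V; V_b = V_low + 2798·LSB = 0.75 V.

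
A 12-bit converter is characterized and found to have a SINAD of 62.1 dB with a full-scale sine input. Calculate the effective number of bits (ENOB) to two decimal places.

10.02 bits

ENOB = (SINAD − 1.76) / 6.02 = (62.1 − 1.76)/6.02 = 10.023.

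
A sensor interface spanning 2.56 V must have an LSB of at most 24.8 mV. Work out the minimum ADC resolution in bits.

7 bits

Number of steps required ≥ 2.56 V / 24.8 mV = 103.23.
Need 2^N ≥ 103.23; 2^6 = 64, 2^7 = 128.
Minimum N = 7.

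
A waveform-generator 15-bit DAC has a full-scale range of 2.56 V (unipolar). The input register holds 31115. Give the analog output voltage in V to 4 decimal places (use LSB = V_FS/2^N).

2.4309 V

LSB = 2.56 V / 2^15 = 78.12 µV.
V_out = 0 + 31115 × 7.8125e-05 V = 2.43086 V.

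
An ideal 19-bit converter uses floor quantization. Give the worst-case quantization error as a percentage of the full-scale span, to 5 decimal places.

Truncating → worst-case error = 1 LSB = V_FS/2^19, so 100/524288 = 0.000190735 % of full scale.

0.00019 %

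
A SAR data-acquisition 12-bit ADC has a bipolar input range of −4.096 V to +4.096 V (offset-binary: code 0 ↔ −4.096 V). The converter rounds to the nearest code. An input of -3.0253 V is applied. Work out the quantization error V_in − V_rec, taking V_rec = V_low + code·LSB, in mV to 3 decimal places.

0.700 mV

LSB = 8.192/2^12 = 2.000 mV.
(V_in − V_low)/LSB = (-3.0253 − (−4.096))/0.002 = 535.3500 → code 535 (round).
V_rec = (−4.096) + 535·0.002 = -3.026 V.
V_in − V_rec = 0.0007 V = 0.700 mV.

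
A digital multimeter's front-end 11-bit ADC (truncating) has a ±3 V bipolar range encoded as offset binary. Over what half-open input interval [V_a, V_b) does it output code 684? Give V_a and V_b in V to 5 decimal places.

LSB = 6/2^11 = 2.930 mV.
V_a = V_low + 684·LSB = -0.996094 V; V_b = V_low + 685·LSB = -0.993164 V.

[-0.99609 V, -0.99316 V)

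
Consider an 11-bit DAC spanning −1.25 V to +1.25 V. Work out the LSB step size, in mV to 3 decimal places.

Full-scale span = 2.5 V.
LSB = 2.5 / 2^11 = 2.5 / 2048 = 0.0012207 V = 1.221 mV.

1.221 mV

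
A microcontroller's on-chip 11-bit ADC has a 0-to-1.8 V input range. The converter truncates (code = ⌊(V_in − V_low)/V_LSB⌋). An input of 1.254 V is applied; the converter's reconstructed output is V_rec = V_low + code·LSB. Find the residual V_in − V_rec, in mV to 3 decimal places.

0.680 mV

LSB = 1.8/2^11 = 0.879 mV.
(V_in − V_low)/LSB = (1.254 − 0)/0.000878906 = 1426.7733 → code 1426 (floor).
Code 1426 maps back to 0 + 1426×0.000878906 V = 1.2533203 V.
Difference: 0.000679687 V → 0.680 mV.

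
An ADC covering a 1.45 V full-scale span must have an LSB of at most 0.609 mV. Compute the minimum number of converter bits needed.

12 bits

Number of steps required ≥ 1.45 V / 0.609 mV = 2380.95.
Need 2^N ≥ 2380.95; 2^11 = 2048, 2^12 = 4096.
Minimum N = 12.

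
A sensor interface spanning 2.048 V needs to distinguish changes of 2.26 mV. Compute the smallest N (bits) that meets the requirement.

10 bits

Number of steps required ≥ 2.048 V / 2.26 mV = 906.19.
Need 2^N ≥ 906.19; 2^9 = 512, 2^10 = 1024.
Minimum N = 10.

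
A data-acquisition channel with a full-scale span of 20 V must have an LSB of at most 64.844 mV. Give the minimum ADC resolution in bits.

Number of steps required ≥ 20 V / 64.844 mV = 308.43.
Need 2^N ≥ 308.43; 2^8 = 256, 2^9 = 512.
Minimum N = 9.

9 bits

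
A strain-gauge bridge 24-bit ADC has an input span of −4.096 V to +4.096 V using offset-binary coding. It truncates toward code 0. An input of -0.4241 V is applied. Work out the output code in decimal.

code 7520051

LSB = 8.192 V / 16777216 = 0.49 µV.
Input sits at 7520051.200 steps above V_low.
So the output code is 7520051.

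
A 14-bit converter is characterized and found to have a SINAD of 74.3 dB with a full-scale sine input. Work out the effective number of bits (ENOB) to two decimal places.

12.05 bits

ENOB = (SINAD − 1.76) / 6.02 = (74.3 − 1.76)/6.02 = 12.050.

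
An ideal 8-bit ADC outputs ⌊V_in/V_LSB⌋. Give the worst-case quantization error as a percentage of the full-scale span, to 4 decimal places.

Truncating → worst-case error = 1 LSB = V_FS/2^8, so 100/256 = 0.390625 % of full scale.

0.3906 %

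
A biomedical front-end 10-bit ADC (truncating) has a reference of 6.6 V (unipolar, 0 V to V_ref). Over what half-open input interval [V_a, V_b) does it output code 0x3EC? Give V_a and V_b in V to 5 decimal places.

[6.47109 V, 6.47754 V)

LSB = 6.6/2^10 = 6.445 mV.
Code 0x3EC = 1004 decimal.
V_a = V_low + 1004·LSB = 6.47109 V; V_b = V_low + 1005·LSB = 6.47754 V.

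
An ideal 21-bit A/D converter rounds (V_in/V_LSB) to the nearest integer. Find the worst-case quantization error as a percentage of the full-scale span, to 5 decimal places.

Rounding → worst-case error = ½ LSB = V_FS/2^22, so 100/4194304 = 2.38419e-05 % of full scale.

0.00002 %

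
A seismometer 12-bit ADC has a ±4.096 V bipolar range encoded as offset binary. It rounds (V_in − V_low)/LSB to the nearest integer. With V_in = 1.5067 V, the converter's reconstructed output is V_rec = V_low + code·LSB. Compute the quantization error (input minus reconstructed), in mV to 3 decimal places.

0.700 mV

LSB = 8.192/2^12 = 2.000 mV.
(V_in − V_low)/LSB = (1.5067 − (−4.096))/0.002 = 2801.3500 → code 2801 (round).
V_rec = (−4.096) + 2801·0.002 = 1.506 V.
Difference: 0.0007 V → 0.700 mV.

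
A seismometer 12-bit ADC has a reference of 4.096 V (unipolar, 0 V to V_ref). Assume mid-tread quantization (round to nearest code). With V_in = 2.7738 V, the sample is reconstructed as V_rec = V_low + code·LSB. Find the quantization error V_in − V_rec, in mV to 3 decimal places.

One LSB is 4.096 V / 4096 = 1.000 mV.
(2.7738 − 0)/0.001 = 2773.8000; round gives code 2774.
Reconstructed: 2.774 V.
V_in − V_rec = -0.0002 V = -0.200 mV.

-0.200 mV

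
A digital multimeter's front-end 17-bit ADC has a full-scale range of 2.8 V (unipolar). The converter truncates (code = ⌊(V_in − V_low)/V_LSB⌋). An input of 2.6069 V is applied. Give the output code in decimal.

LSB = 2.8 V / 131072 = 21.36 µV.
(V_in − V_low)/LSB = (2.6069 − 0) / 2.13623e-05 = 122032.713.
⌊·⌋(122032.713) = 122032.

code 122032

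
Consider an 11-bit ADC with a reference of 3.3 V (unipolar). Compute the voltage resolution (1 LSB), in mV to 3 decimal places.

1.611 mV

Full-scale span = 3.3 V.
LSB = 3.3 / 2^11 = 3.3 / 2048 = 0.00161133 V = 1.611 mV.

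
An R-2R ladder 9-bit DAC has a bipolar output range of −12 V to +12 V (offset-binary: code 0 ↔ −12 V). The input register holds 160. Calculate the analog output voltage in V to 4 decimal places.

-4.5000 V

LSB = 24 V / 2^9 = 46.875 mV.
V_out = (−12) + 160 × 0.046875 V = -4.5 V.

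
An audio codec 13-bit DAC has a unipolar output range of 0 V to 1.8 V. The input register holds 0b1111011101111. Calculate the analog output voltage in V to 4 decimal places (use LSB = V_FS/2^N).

1.7400 V

LSB = 1.8 V / 2^13 = 219.73 µV.
Code 0b1111011101111 = 7919 decimal.
V_out = 0 + 7919 × 0.000219727 V = 1.74001 V.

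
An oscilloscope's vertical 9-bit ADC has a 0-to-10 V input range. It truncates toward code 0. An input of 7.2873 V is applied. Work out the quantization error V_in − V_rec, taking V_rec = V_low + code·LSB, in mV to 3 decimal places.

2.144 mV

LSB = 10/2^9 = 19.531 mV.
Scaled input = 373.1098 LSBs, so code = 373.
Code 373 maps back to 0 + 373×0.0195312 V = 7.2851562 V.
V_in − V_rec = 0.00214375 V = 2.144 mV.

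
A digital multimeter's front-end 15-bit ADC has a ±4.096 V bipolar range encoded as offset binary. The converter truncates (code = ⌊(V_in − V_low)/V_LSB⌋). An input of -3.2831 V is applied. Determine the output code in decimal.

code 3251

Full-scale span = 8.192 V; LSB = 8.192/2^15 = 250.00 µV.
Input sits at 3251.600 steps above V_low.
⌊·⌋(3251.600) = 3251.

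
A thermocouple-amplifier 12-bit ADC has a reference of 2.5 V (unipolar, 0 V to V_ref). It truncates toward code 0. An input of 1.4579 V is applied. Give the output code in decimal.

code 2388

Full-scale span = 2.5 V; LSB = 2.5/2^12 = 0.610 mV.
(V_in − V_low)/LSB = (1.4579 − 0) / 0.000610352 = 2388.623.
Floor → code 2388.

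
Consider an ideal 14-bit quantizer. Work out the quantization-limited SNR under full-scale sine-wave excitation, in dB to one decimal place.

86.0 dB

SNR ≈ 6.02·N + 1.76 dB = 6.02·14 + 1.76 = 86.04 dB.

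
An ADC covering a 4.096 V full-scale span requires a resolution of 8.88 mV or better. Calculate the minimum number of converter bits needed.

Number of steps required ≥ 4.096 V / 8.88 mV = 461.26.
Need 2^N ≥ 461.26; 2^8 = 256, 2^9 = 512.
Minimum N = 9.

9 bits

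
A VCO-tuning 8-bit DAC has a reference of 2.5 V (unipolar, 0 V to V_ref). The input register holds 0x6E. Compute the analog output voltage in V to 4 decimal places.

1.0742 V

LSB = 2.5 V / 2^8 = 9.766 mV.
Code 0x6E = 110 decimal.
V_out = 0 + 110 × 0.00976562 V = 1.07422 V.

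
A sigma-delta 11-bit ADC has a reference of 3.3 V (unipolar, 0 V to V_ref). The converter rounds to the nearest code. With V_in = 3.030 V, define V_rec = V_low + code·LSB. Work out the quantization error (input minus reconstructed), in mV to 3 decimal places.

LSB = 3.3/2^11 = 1.611 mV.
(V_in − V_low)/LSB = (3.030 − 0)/0.00161133 = 1880.4364 → code 1880 (round).
Code 1880 maps back to 0 + 1880×0.00161133 V = 3.0292969 V.
Error = 3.030 − 3.0292969 = 0.000703125 V = 0.703 mV.

0.703 mV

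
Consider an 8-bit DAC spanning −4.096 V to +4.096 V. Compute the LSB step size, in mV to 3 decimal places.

32.000 mV

Full-scale span = 8.192 V.
LSB = 8.192 / 2^8 = 8.192 / 256 = 0.032 V = 32.000 mV.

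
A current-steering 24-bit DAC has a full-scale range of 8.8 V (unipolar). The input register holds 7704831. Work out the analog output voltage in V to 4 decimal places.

4.0413 V

LSB = 8.8 V / 2^24 = 0.52 µV.
V_out = 0 + 7704831 × 5.24521e-07 V = 4.04134 V.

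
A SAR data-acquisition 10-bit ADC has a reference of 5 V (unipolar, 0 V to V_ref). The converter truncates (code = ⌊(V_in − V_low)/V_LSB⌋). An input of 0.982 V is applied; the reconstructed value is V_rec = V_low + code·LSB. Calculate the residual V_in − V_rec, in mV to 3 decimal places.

0.555 mV

One LSB is 5 V / 1024 = 4.883 mV.
Scaled input = 201.1136 LSBs, so code = 201.
V_rec = 0 + 201·0.00488281 = 0.98144531 V.
V_in − V_rec = 0.000554687 V = 0.555 mV.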